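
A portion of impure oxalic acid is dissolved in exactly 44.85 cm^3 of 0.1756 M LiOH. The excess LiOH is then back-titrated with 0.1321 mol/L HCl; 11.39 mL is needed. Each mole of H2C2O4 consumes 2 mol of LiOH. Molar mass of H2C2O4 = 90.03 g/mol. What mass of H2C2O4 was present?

Total n(LiOH) added = 0.1756 x 0.04485 = 0.007876 mol.
n(HCl) used = 0.1321 x 0.01139 = 0.001505 mol, which equals the excess n(LiOH).
So n(LiOH) consumed by the sample = 0.007876 - 0.001505 = 0.006371 mol.
n(H2C2O4) = 0.006371 / 2 = 0.003186 mol.
mass = 0.003186 mol x 90.03 g/mol = 0.287 g.

0.287 g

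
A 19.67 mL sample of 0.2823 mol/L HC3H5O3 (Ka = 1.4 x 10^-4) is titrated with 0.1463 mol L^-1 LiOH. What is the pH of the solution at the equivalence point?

n(HC3H5O3) = 0.2823 x 0.01967 = 0.005553 mol; V(LiOH) at equivalence = 0.005553/0.1463 = 0.03796 L.
At equivalence all the acid is converted to C3H5O3-; total volume = 0.01967 + 0.03796 = 0.05763 L, so [C3H5O3-] = 0.005553/0.05763 = 0.09636 M.
Kb = Kw/Ka = 1.0e-14 / 1.4 x 10^-4 = 7.14e-11.
[OH^-] = sqrt(Kb x [C3H5O3-]) = sqrt(7.14e-11 x 0.09636) = 2.62e-6 M.
pOH = 5.58, so pH = 14.00 - 5.58 = 8.42.

8.42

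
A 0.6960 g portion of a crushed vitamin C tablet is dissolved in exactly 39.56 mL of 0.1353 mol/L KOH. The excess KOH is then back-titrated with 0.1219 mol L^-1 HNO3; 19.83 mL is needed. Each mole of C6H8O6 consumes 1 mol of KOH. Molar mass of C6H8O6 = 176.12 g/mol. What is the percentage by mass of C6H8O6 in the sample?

74.3%

Total n(KOH) added = 0.1353 x 0.03956 = 0.005352 mol.
n(HNO3) used = 0.1219 x 0.01983 = 0.002417 mol, which equals the excess n(KOH).
So n(KOH) consumed by the sample = 0.005352 - 0.002417 = 0.002935 mol.
n(C6H8O6) = 0.002935 / 1 = 0.002935 mol.
mass C6H8O6 = 0.002935 x 176.12 = 0.5169 g, so %C6H8O6 = 0.5169/0.6960 x 100 = 74.3%.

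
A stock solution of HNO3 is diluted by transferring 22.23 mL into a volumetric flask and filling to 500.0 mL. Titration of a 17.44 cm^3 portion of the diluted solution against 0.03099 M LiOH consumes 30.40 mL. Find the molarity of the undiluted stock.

1.22 M

n(LiOH) = 0.03099 x 0.03040 = 0.0009421 mol.
n(HNO3) in the aliquot = 0.0009421 mol.
[diluted HNO3] = 0.0009421 / 0.01744 = 0.05402 M.
Dilution factor = 500.0/22.23 = 22.49, so [stock] = 0.05402 x 22.49 = 1.22 M.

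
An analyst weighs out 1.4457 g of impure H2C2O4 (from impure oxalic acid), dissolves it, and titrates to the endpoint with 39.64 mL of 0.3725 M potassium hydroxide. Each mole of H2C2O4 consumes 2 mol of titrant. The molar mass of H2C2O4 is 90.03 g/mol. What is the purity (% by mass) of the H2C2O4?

46.0%

n(KOH) = 0.3725 x 0.03964 = 0.01477 mol.
n(H2C2O4) = 0.01477 / 2 = 0.007383 mol.
mass of H2C2O4 = 0.007383 x 90.03 = 0.6647 g.
% purity = 0.6647 / 1.4457 x 100 = 46.0%.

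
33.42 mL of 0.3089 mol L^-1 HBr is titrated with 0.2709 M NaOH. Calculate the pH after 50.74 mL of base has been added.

n(acid) = 0.3089 x 0.03342 = 0.01032 mol; n(NaOH) added = 0.2709 x 0.05074 = 0.01375 mol.
Base is in excess by 0.01375 - 0.01032 = 0.003422 mol in a total volume of 0.08416 L.
[OH^-] = 0.003422/0.08416 = 0.04066 M, so pOH = 1.39 and pH = 14.00 - 1.39 = 12.61.

12.61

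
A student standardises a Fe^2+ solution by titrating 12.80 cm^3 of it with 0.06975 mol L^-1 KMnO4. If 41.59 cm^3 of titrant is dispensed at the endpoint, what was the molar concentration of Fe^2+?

n(KMnO4) = 0.06975 x 0.04159 = 0.002901 mol.
From the balanced equation, 1 mol KMnO4 reacts with 5 mol Fe^2+, so n(Fe^2+) = 0.002901 x 5/1 = 0.01450 mol.
[Fe^2+] = 0.01450 / 0.01280 L = 1.13 M.

1.13 M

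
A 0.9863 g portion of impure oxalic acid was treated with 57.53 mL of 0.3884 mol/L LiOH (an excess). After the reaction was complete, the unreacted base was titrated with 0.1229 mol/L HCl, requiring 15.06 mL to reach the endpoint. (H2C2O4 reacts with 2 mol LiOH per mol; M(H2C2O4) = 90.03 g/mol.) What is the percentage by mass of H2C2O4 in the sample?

Total n(LiOH) added = 0.3884 x 0.05753 = 0.02234 mol.
n(HCl) used = 0.1229 x 0.01506 = 0.001851 mol, which equals the excess n(LiOH).
So n(LiOH) consumed by the sample = 0.02234 - 0.001851 = 0.02049 mol.
n(H2C2O4) = 0.02049 / 2 = 0.01025 mol.
mass H2C2O4 = 0.01025 x 90.03 = 0.9225 g, so %H2C2O4 = 0.9225/0.9863 x 100 = 93.5%.

93.5%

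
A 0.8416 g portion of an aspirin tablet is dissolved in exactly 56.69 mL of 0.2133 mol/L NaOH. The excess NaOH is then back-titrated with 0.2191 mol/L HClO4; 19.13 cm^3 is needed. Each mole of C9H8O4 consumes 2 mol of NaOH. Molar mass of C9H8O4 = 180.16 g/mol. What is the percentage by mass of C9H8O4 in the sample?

Total n(NaOH) added = 0.2133 x 0.05669 = 0.01209 mol.
n(HClO4) used = 0.2191 x 0.01913 = 0.004191 mol, which equals the excess n(NaOH).
So n(NaOH) consumed by the sample = 0.01209 - 0.004191 = 0.007901 mol.
n(C9H8O4) = 0.007901 / 2 = 0.003950 mol.
mass C9H8O4 = 0.003950 x 180.16 = 0.7117 g, so %C9H8O4 = 0.7117/0.8416 x 100 = 84.6%.

84.6%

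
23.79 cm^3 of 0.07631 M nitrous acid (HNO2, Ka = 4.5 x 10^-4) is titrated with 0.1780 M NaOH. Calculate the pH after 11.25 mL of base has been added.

11.73

n(acid) = 0.07631 x 0.02379 = 0.001815 mol; n(NaOH) added = 0.1780 x 0.01125 = 0.002002 mol.
Base is in excess by 0.002002 - 0.001815 = 0.0001871 mol in a total volume of 0.03504 L.
[OH^-] = 0.0001871/0.03504 = 0.005339 M, so pOH = 2.27 and pH = 14.00 - 2.27 = 11.73.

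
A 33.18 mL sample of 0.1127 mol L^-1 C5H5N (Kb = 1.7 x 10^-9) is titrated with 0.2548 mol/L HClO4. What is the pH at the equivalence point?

n(C5H5N) = 0.1127 x 0.03318 = 0.003739 mol; V(HClO4) at equivalence = 0.003739/0.2548 = 0.01468 L.
At equivalence the base is fully converted to C5H5NH+; total volume = 0.04786 L, so [C5H5NH+] = 0.003739/0.04786 = 0.07814 M.
Ka(C5H5NH+) = Kw/Kb = 1.0e-14 / 1.7 x 10^-9 = 5.88e-6.
[H^+] = sqrt(Ka x [C5H5NH+]) = sqrt(5.88e-6 x 0.07814) = 0.000678 M.
pH = -log(0.000678) = 3.17.

3.17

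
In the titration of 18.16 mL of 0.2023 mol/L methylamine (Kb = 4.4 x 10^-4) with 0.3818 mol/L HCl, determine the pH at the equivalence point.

n(CH3NH2) = 0.2023 x 0.01816 = 0.003674 mol; V(HCl) at equivalence = 0.003674/0.3818 = 0.009622 L.
At equivalence the base is fully converted to CH3NH3+; total volume = 0.02778 L, so [CH3NH3+] = 0.003674/0.02778 = 0.1322 M.
Ka(CH3NH3+) = Kw/Kb = 1.0e-14 / 4.4 x 10^-4 = 2.27e-11.
[H^+] = sqrt(Ka x [CH3NH3+]) = sqrt(2.27e-11 x 0.1322) = 1.73e-6 M.
pH = -log(1.73e-6) = 5.76.

5.76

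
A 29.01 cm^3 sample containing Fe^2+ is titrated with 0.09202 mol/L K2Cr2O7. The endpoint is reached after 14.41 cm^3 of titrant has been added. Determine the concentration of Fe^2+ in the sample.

0.274 M

n(K2Cr2O7) = 0.09202 x 0.01441 = 0.001326 mol.
From the balanced equation, 1 mol K2Cr2O7 reacts with 6 mol Fe^2+, so n(Fe^2+) = 0.001326 x 6/1 = 0.007956 mol.
[Fe^2+] = 0.007956 / 0.02901 L = 0.274 M.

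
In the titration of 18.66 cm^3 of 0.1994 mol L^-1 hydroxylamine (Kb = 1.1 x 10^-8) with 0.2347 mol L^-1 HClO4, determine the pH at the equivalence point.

3.50

n(NH2OH) = 0.1994 x 0.01866 = 0.003721 mol; V(HClO4) at equivalence = 0.003721/0.2347 = 0.01585 L.
At equivalence the base is fully converted to NH3OH+; total volume = 0.03451 L, so [NH3OH+] = 0.003721/0.03451 = 0.1078 M.
Ka(NH3OH+) = Kw/Kb = 1.0e-14 / 1.1 x 10^-8 = 9.09e-7.
[H^+] = sqrt(Ka x [NH3OH+]) = sqrt(9.09e-7 x 0.1078) = 0.000313 M.
pH = -log(0.000313) = 3.50.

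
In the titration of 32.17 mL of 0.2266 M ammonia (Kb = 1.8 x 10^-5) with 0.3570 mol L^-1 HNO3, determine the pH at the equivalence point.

n(NH3) = 0.2266 x 0.03217 = 0.007290 mol; V(HNO3) at equivalence = 0.007290/0.3570 = 0.02042 L.
At equivalence the base is fully converted to NH4+; total volume = 0.05259 L, so [NH4+] = 0.007290/0.05259 = 0.1386 M.
Ka(NH4+) = Kw/Kb = 1.0e-14 / 1.8 x 10^-5 = 5.56e-10.
[H^+] = sqrt(Ka x [NH4+]) = sqrt(5.56e-10 x 0.1386) = 8.78e-6 M.
pH = -log(8.78e-6) = 5.06.

5.06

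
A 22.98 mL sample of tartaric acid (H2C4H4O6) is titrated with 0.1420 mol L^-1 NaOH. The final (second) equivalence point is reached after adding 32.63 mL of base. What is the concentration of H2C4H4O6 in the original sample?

0.101 M

n(NaOH) = 0.1420 x 0.03263 = 0.004633 mol.
At the final (second) equivalence point, 2 mol OH^- react per mol H2C4H4O6, so n(H2C4H4O6) = 0.004633 / 2 = 0.002317 mol.
[H2C4H4O6] = 0.002317 / 0.02298 L = 0.101 M.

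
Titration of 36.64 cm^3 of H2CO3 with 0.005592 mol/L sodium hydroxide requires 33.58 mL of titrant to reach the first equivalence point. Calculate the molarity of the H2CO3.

0.00512 M

n(NaOH) = 0.005592 x 0.03358 = 0.0001878 mol.
At the first equivalence point, 1 mol OH^- react per mol H2CO3, so n(H2CO3) = 0.0001878 / 1 = 0.0001878 mol.
[H2CO3] = 0.0001878 / 0.03664 L = 0.00512 M.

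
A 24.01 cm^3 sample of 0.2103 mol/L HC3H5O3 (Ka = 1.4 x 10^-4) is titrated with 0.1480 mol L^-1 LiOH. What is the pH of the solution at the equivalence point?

8.40

n(HC3H5O3) = 0.2103 x 0.02401 = 0.005049 mol; V(LiOH) at equivalence = 0.005049/0.1480 = 0.03412 L.
At equivalence all the acid is converted to C3H5O3-; total volume = 0.02401 + 0.03412 = 0.05813 L, so [C3H5O3-] = 0.005049/0.05813 = 0.08687 M.
Kb = Kw/Ka = 1.0e-14 / 1.4 x 10^-4 = 7.14e-11.
[OH^-] = sqrt(Kb x [C3H5O3-]) = sqrt(7.14e-11 x 0.08687) = 2.49e-6 M.
pOH = 5.60, so pH = 14.00 - 5.60 = 8.40.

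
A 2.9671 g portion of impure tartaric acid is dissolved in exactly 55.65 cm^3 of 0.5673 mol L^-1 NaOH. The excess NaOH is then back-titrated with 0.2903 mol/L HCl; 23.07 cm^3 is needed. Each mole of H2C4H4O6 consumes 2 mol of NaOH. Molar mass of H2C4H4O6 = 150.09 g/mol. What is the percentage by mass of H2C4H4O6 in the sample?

62.9%

Total n(NaOH) added = 0.5673 x 0.05565 = 0.03157 mol.
n(HCl) used = 0.2903 x 0.02307 = 0.006697 mol, which equals the excess n(NaOH).
So n(NaOH) consumed by the sample = 0.03157 - 0.006697 = 0.02487 mol.
n(H2C4H4O6) = 0.02487 / 2 = 0.01244 mol.
mass H2C4H4O6 = 0.01244 x 150.09 = 1.867 g, so %H2C4H4O6 = 1.867/2.9671 x 100 = 62.9%.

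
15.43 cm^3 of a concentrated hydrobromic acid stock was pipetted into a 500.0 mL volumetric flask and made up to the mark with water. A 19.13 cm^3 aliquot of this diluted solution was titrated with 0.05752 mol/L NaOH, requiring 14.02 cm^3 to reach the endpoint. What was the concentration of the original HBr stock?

n(NaOH) = 0.05752 x 0.01402 = 0.0008064 mol.
n(HBr) in the aliquot = 0.0008064 mol.
[diluted HBr] = 0.0008064 / 0.01913 = 0.04216 M.
Dilution factor = 500.0/15.43 = 32.40, so [stock] = 0.04216 x 32.40 = 1.37 M.

1.37 M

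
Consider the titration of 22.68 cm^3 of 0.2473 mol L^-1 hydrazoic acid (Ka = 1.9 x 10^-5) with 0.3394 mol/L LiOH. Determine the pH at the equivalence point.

n(HN3) = 0.2473 x 0.02268 = 0.005609 mol; V(LiOH) at equivalence = 0.005609/0.3394 = 0.01653 L.
At equivalence all the acid is converted to N3-; total volume = 0.02268 + 0.01653 = 0.03921 L, so [N3-] = 0.005609/0.03921 = 0.1431 M.
Kb = Kw/Ka = 1.0e-14 / 1.9 x 10^-5 = 5.26e-10.
[OH^-] = sqrt(Kb x [N3-]) = sqrt(5.26e-10 x 0.1431) = 8.68e-6 M.
pOH = 5.06, so pH = 14.00 - 5.06 = 8.94.

8.94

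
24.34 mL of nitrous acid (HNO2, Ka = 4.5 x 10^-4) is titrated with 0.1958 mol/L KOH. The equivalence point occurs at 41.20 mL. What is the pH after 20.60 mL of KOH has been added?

3.35

20.60 mL is exactly half the equivalence volume (41.20/2), i.e. the half-equivalence point.
There, n(HA) = n(A^-), so pH = pKa = -log(4.5 x 10^-4) = 3.35.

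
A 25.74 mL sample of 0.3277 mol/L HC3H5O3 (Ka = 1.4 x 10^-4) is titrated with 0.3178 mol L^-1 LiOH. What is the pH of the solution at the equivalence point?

n(HC3H5O3) = 0.3277 x 0.02574 = 0.008435 mol; V(LiOH) at equivalence = 0.008435/0.3178 = 0.02654 L.
At equivalence all the acid is converted to C3H5O3-; total volume = 0.02574 + 0.02654 = 0.05228 L, so [C3H5O3-] = 0.008435/0.05228 = 0.1613 M.
Kb = Kw/Ka = 1.0e-14 / 1.4 x 10^-4 = 7.14e-11.
[OH^-] = sqrt(Kb x [C3H5O3-]) = sqrt(7.14e-11 x 0.1613) = 3.39e-6 M.
pOH = 5.47, so pH = 14.00 - 5.47 = 8.53.

8.53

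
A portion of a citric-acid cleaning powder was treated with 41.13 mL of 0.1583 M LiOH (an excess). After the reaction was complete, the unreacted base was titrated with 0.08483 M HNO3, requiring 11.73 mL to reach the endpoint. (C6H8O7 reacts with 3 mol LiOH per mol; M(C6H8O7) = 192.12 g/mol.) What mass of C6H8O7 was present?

Total n(LiOH) added = 0.1583 x 0.04113 = 0.006511 mol.
n(HNO3) used = 0.08483 x 0.01173 = 0.0009951 mol, which equals the excess n(LiOH).
So n(LiOH) consumed by the sample = 0.006511 - 0.0009951 = 0.005516 mol.
n(C6H8O7) = 0.005516 / 3 = 0.001839 mol.
mass = 0.001839 mol x 192.12 g/mol = 0.353 g.

0.353 g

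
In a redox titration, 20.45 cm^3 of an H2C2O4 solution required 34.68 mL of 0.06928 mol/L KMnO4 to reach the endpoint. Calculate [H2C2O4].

0.294 M

n(KMnO4) = 0.06928 x 0.03468 = 0.002403 mol.
From the balanced equation, 2 mol KMnO4 reacts with 5 mol H2C2O4, so n(H2C2O4) = 0.002403 x 5/2 = 0.006007 mol.
[H2C2O4] = 0.006007 / 0.02045 L = 0.294 M.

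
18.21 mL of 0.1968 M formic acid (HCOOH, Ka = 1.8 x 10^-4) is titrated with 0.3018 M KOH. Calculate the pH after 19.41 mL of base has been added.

n(acid) = 0.1968 x 0.01821 = 0.003584 mol; n(KOH) added = 0.3018 x 0.01941 = 0.005858 mol.
Base is in excess by 0.005858 - 0.003584 = 0.002274 mol in a total volume of 0.03762 L.
[OH^-] = 0.002274/0.03762 = 0.06045 M, so pOH = 1.22 and pH = 14.00 - 1.22 = 12.78.

12.78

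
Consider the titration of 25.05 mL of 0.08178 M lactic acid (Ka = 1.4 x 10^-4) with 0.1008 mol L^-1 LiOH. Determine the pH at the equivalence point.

n(HC3H5O3) = 0.08178 x 0.02505 = 0.002049 mol; V(LiOH) at equivalence = 0.002049/0.1008 = 0.02032 L.
At equivalence all the acid is converted to C3H5O3-; total volume = 0.02505 + 0.02032 = 0.04537 L, so [C3H5O3-] = 0.002049/0.04537 = 0.04515 M.
Kb = Kw/Ka = 1.0e-14 / 1.4 x 10^-4 = 7.14e-11.
[OH^-] = sqrt(Kb x [C3H5O3-]) = sqrt(7.14e-11 x 0.04515) = 1.80e-6 M.
pOH = 5.75, so pH = 14.00 - 5.75 = 8.25.

8.25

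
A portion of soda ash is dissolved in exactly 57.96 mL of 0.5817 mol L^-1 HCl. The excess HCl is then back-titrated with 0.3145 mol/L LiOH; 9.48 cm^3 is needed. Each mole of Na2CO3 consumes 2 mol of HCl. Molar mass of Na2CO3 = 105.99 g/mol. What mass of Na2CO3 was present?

Total n(HCl) added = 0.5817 x 0.05796 = 0.03372 mol.
n(LiOH) used = 0.3145 x 0.009480 = 0.002981 mol, which equals the excess n(HCl).
So n(HCl) consumed by the sample = 0.03372 - 0.002981 = 0.03073 mol.
n(Na2CO3) = 0.03073 / 2 = 0.01537 mol.
mass = 0.01537 mol x 105.99 g/mol = 1.63 g.

1.63 g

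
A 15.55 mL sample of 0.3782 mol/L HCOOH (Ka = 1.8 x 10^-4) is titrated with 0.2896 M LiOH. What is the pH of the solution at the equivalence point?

8.48

n(HCOOH) = 0.3782 x 0.01555 = 0.005881 mol; V(LiOH) at equivalence = 0.005881/0.2896 = 0.02031 L.
At equivalence all the acid is converted to HCOO-; total volume = 0.01555 + 0.02031 = 0.03586 L, so [HCOO-] = 0.005881/0.03586 = 0.1640 M.
Kb = Kw/Ka = 1.0e-14 / 1.8 x 10^-4 = 5.56e-11.
[OH^-] = sqrt(Kb x [HCOO-]) = sqrt(5.56e-11 x 0.1640) = 3.02e-6 M.
pOH = 5.52, so pH = 14.00 - 5.52 = 8.48.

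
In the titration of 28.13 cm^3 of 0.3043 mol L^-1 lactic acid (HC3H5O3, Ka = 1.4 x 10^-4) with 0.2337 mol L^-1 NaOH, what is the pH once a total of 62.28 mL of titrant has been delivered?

n(acid) = 0.3043 x 0.02813 = 0.008560 mol; n(NaOH) added = 0.2337 x 0.06228 = 0.01455 mol.
Base is in excess by 0.01455 - 0.008560 = 0.005995 mol in a total volume of 0.09041 L.
[OH^-] = 0.005995/0.09041 = 0.06631 M, so pOH = 1.18 and pH = 14.00 - 1.18 = 12.82.

12.82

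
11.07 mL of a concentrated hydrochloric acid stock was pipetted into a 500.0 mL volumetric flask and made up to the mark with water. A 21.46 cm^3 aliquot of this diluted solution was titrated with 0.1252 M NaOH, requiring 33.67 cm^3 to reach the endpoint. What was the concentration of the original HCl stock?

n(NaOH) = 0.1252 x 0.03367 = 0.004215 mol.
n(HCl) in the aliquot = 0.004215 mol.
[diluted HCl] = 0.004215 / 0.02146 = 0.1964 M.
Dilution factor = 500.0/11.07 = 45.17, so [stock] = 0.1964 x 45.17 = 8.87 M.

8.87 M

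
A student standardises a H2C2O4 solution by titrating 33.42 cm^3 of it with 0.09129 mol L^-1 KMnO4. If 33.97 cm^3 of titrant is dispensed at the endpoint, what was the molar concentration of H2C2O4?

n(KMnO4) = 0.09129 x 0.03397 = 0.003101 mol.
From the balanced equation, 2 mol KMnO4 reacts with 5 mol H2C2O4, so n(H2C2O4) = 0.003101 x 5/2 = 0.007753 mol.
[H2C2O4] = 0.007753 / 0.03342 L = 0.232 M.

0.232 M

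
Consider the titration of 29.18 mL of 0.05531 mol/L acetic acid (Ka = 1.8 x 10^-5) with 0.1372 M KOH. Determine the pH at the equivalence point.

8.67

n(CH3COOH) = 0.05531 x 0.02918 = 0.001614 mol; V(KOH) at equivalence = 0.001614/0.1372 = 0.01176 L.
At equivalence all the acid is converted to CH3COO-; total volume = 0.02918 + 0.01176 = 0.04094 L, so [CH3COO-] = 0.001614/0.04094 = 0.03942 M.
Kb = Kw/Ka = 1.0e-14 / 1.8 x 10^-5 = 5.56e-10.
[OH^-] = sqrt(Kb x [CH3COO-]) = sqrt(5.56e-10 x 0.03942) = 4.68e-6 M.
pOH = 5.33, so pH = 14.00 - 5.33 = 8.67.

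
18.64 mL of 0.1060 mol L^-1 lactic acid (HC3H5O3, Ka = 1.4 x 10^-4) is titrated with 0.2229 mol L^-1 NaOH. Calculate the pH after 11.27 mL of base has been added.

n(acid) = 0.1060 x 0.01864 = 0.001976 mol; n(NaOH) added = 0.2229 x 0.01127 = 0.002512 mol.
Base is in excess by 0.002512 - 0.001976 = 0.0005362 mol in a total volume of 0.02991 L.
[OH^-] = 0.0005362/0.02991 = 0.01793 M, so pOH = 1.75 and pH = 14.00 - 1.75 = 12.25.

12.25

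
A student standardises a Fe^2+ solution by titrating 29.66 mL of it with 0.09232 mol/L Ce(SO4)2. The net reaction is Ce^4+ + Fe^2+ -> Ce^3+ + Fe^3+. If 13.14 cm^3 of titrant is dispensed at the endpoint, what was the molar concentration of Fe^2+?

n(Ce(SO4)2) = 0.09232 x 0.01314 = 0.001213 mol.
From the balanced equation, 1 mol Ce(SO4)2 reacts with 1 mol Fe^2+, so n(Fe^2+) = 0.001213 x 1/1 = 0.001213 mol.
[Fe^2+] = 0.001213 / 0.02966 L = 0.0409 M.

0.0409 M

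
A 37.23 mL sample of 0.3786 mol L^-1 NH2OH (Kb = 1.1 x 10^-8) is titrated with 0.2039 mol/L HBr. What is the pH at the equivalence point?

n(NH2OH) = 0.3786 x 0.03723 = 0.01410 mol; V(HBr) at equivalence = 0.01410/0.2039 = 0.06913 L.
At equivalence the base is fully converted to NH3OH+; total volume = 0.1064 L, so [NH3OH+] = 0.01410/0.1064 = 0.1325 M.
Ka(NH3OH+) = Kw/Kb = 1.0e-14 / 1.1 x 10^-8 = 9.09e-7.
[H^+] = sqrt(Ka x [NH3OH+]) = sqrt(9.09e-7 x 0.1325) = 0.000347 M.
pH = -log(0.000347) = 3.46.

3.46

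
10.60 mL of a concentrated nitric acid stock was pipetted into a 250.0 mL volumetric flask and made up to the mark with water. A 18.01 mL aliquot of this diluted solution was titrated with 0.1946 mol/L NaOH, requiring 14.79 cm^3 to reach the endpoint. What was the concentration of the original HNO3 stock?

n(NaOH) = 0.1946 x 0.01479 = 0.002878 mol.
n(HNO3) in the aliquot = 0.002878 mol.
[diluted HNO3] = 0.002878 / 0.01801 = 0.1598 M.
Dilution factor = 250.0/10.60 = 23.58, so [stock] = 0.1598 x 23.58 = 3.77 M.

3.77 M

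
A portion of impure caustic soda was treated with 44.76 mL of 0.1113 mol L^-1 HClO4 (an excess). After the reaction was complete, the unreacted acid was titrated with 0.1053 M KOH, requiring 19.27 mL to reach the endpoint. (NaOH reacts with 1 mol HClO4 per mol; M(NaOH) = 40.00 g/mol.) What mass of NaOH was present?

0.118 g

Total n(HClO4) added = 0.1113 x 0.04476 = 0.004982 mol.
n(KOH) used = 0.1053 x 0.01927 = 0.002029 mol, which equals the excess n(HClO4).
So n(HClO4) consumed by the sample = 0.004982 - 0.002029 = 0.002953 mol.
n(NaOH) = 0.002953 / 1 = 0.002953 mol.
mass = 0.002953 mol x 40.00 g/mol = 0.118 g.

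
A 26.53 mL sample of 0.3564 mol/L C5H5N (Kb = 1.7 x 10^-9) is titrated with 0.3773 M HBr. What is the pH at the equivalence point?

2.98

n(C5H5N) = 0.3564 x 0.02653 = 0.009455 mol; V(HBr) at equivalence = 0.009455/0.3773 = 0.02506 L.
At equivalence the base is fully converted to C5H5NH+; total volume = 0.05159 L, so [C5H5NH+] = 0.009455/0.05159 = 0.1833 M.
Ka(C5H5NH+) = Kw/Kb = 1.0e-14 / 1.7 x 10^-9 = 5.88e-6.
[H^+] = sqrt(Ka x [C5H5NH+]) = sqrt(5.88e-6 x 0.1833) = 0.00104 M.
pH = -log(0.00104) = 2.98.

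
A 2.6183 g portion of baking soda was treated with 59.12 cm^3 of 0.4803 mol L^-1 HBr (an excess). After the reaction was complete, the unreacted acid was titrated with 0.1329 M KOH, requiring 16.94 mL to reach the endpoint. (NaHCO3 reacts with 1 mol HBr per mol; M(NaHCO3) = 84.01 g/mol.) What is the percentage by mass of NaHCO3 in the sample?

Total n(HBr) added = 0.4803 x 0.05912 = 0.02840 mol.
n(KOH) used = 0.1329 x 0.01694 = 0.002251 mol, which equals the excess n(HBr).
So n(HBr) consumed by the sample = 0.02840 - 0.002251 = 0.02614 mol.
n(NaHCO3) = 0.02614 / 1 = 0.02614 mol.
mass NaHCO3 = 0.02614 x 84.01 = 2.196 g, so %NaHCO3 = 2.196/2.6183 x 100 = 83.9%.

83.9%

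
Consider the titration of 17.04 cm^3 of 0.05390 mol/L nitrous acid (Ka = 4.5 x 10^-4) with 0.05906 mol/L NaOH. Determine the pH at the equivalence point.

n(HNO2) = 0.05390 x 0.01704 = 0.0009185 mol; V(NaOH) at equivalence = 0.0009185/0.05906 = 0.01555 L.
At equivalence all the acid is converted to NO2-; total volume = 0.01704 + 0.01555 = 0.03259 L, so [NO2-] = 0.0009185/0.03259 = 0.02818 M.
Kb = Kw/Ka = 1.0e-14 / 4.5 x 10^-4 = 2.22e-11.
[OH^-] = sqrt(Kb x [NO2-]) = sqrt(2.22e-11 x 0.02818) = 7.91e-7 M.
pOH = 6.10, so pH = 14.00 - 6.10 = 7.90.

7.90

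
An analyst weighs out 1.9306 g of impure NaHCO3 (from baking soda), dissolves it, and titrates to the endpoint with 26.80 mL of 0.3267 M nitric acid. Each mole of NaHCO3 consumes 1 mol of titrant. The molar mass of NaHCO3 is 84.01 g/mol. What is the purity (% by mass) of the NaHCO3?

n(HNO3) = 0.3267 x 0.02680 = 0.008756 mol.
n(NaHCO3) = 0.008756 / 1 = 0.008756 mol.
mass of NaHCO3 = 0.008756 x 84.01 = 0.7356 g.
% purity = 0.7356 / 1.9306 x 100 = 38.1%.

38.1%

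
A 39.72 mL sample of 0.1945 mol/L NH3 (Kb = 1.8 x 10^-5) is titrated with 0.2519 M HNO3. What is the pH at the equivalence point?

5.11

n(NH3) = 0.1945 x 0.03972 = 0.007726 mol; V(HNO3) at equivalence = 0.007726/0.2519 = 0.03067 L.
At equivalence the base is fully converted to NH4+; total volume = 0.07039 L, so [NH4+] = 0.007726/0.07039 = 0.1098 M.
Ka(NH4+) = Kw/Kb = 1.0e-14 / 1.8 x 10^-5 = 5.56e-10.
[H^+] = sqrt(Ka x [NH4+]) = sqrt(5.56e-10 x 0.1098) = 7.81e-6 M.
pH = -log(7.81e-6) = 5.11.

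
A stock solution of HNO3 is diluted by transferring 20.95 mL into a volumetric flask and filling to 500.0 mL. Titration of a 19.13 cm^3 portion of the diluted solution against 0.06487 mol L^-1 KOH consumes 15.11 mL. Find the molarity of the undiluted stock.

1.22 M

n(KOH) = 0.06487 x 0.01511 = 0.0009802 mol.
n(HNO3) in the aliquot = 0.0009802 mol.
[diluted HNO3] = 0.0009802 / 0.01913 = 0.05124 M.
Dilution factor = 500.0/20.95 = 23.87, so [stock] = 0.05124 x 23.87 = 1.22 M.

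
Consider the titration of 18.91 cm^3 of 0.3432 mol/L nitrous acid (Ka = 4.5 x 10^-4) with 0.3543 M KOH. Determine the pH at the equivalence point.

8.29

n(HNO2) = 0.3432 x 0.01891 = 0.006490 mol; V(KOH) at equivalence = 0.006490/0.3543 = 0.01832 L.
At equivalence all the acid is converted to NO2-; total volume = 0.01891 + 0.01832 = 0.03723 L, so [NO2-] = 0.006490/0.03723 = 0.1743 M.
Kb = Kw/Ka = 1.0e-14 / 4.5 x 10^-4 = 2.22e-11.
[OH^-] = sqrt(Kb x [NO2-]) = sqrt(2.22e-11 x 0.1743) = 1.97e-6 M.
pOH = 5.71, so pH = 14.00 - 5.71 = 8.29.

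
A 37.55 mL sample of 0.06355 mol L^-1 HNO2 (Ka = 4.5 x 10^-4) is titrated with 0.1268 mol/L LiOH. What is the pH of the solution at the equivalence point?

7.99

n(HNO2) = 0.06355 x 0.03755 = 0.002386 mol; V(LiOH) at equivalence = 0.002386/0.1268 = 0.01882 L.
At equivalence all the acid is converted to NO2-; total volume = 0.03755 + 0.01882 = 0.05637 L, so [NO2-] = 0.002386/0.05637 = 0.04233 M.
Kb = Kw/Ka = 1.0e-14 / 4.5 x 10^-4 = 2.22e-11.
[OH^-] = sqrt(Kb x [NO2-]) = sqrt(2.22e-11 x 0.04233) = 9.70e-7 M.
pOH = 6.01, so pH = 14.00 - 6.01 = 7.99.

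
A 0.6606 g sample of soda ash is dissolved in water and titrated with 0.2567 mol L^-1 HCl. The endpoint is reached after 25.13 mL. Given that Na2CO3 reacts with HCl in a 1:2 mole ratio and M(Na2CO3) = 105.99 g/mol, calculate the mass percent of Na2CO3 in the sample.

n(HCl) = 0.2567 x 0.02513 = 0.006451 mol.
n(Na2CO3) = 0.006451 / 2 = 0.003225 mol.
mass of Na2CO3 = 0.003225 x 105.99 = 0.3419 g.
% purity = 0.3419 / 0.6606 x 100 = 51.8%.

51.8%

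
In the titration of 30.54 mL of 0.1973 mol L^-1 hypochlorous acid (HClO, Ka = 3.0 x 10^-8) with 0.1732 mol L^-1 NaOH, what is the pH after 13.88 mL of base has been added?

Initial n(HClO) = 0.1973 x 0.03054 = 0.006026 mol.
n(NaOH) added = 0.1732 x 0.01388 = 0.002404 mol, converting that many moles of HClO to ClO-.
Remaining n(HClO) = 0.003622 mol; n(ClO-) = 0.002404 mol.
By Henderson-Hasselbalch, pH = pKa + log([A^-]/[HA]) = 7.52 + log(0.002404/0.003622) = 7.52 + (-0.18) = 7.34.

7.34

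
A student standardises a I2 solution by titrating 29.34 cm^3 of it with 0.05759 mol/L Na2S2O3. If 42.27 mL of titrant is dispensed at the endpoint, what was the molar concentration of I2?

0.0415 M

n(Na2S2O3) = 0.05759 x 0.04227 = 0.002434 mol.
From the balanced equation, 2 mol Na2S2O3 reacts with 1 mol I2, so n(I2) = 0.002434 x 1/2 = 0.001217 mol.
[I2] = 0.001217 / 0.02934 L = 0.0415 M.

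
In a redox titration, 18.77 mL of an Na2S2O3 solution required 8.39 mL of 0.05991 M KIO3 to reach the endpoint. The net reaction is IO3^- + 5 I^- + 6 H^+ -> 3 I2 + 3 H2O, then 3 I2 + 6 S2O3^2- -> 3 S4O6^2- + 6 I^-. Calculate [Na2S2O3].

n(KIO3) = 0.05991 x 0.008390 = 0.0005026 mol.
From the balanced equation, 1 mol KIO3 reacts with 6 mol Na2S2O3, so n(Na2S2O3) = 0.0005026 x 6/1 = 0.003016 mol.
[Na2S2O3] = 0.003016 / 0.01877 L = 0.161 M.

0.161 M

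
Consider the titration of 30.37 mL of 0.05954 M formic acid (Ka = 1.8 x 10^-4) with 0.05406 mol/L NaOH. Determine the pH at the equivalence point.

n(HCOOH) = 0.05954 x 0.03037 = 0.001808 mol; V(NaOH) at equivalence = 0.001808/0.05406 = 0.03345 L.
At equivalence all the acid is converted to HCOO-; total volume = 0.03037 + 0.03345 = 0.06382 L, so [HCOO-] = 0.001808/0.06382 = 0.02833 M.
Kb = Kw/Ka = 1.0e-14 / 1.8 x 10^-4 = 5.56e-11.
[OH^-] = sqrt(Kb x [HCOO-]) = sqrt(5.56e-11 x 0.02833) = 1.25e-6 M.
pOH = 5.90, so pH = 14.00 - 5.90 = 8.10.

8.10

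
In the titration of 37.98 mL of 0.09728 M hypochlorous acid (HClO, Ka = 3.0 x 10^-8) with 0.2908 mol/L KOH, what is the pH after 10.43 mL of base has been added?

8.18

Initial n(HClO) = 0.09728 x 0.03798 = 0.003695 mol.
n(KOH) added = 0.2908 x 0.01043 = 0.003033 mol, converting that many moles of HClO to ClO-.
Remaining n(HClO) = 0.0006617 mol; n(ClO-) = 0.003033 mol.
By Henderson-Hasselbalch, pH = pKa + log([A^-]/[HA]) = 7.52 + log(0.003033/0.0006617) = 7.52 + (+0.66) = 8.18.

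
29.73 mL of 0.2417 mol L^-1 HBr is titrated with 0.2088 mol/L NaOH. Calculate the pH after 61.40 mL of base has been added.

n(acid) = 0.2417 x 0.02973 = 0.007186 mol; n(NaOH) added = 0.2088 x 0.06140 = 0.01282 mol.
Base is in excess by 0.01282 - 0.007186 = 0.005635 mol in a total volume of 0.09113 L.
[OH^-] = 0.005635/0.09113 = 0.06183 M, so pOH = 1.21 and pH = 14.00 - 1.21 = 12.79.

12.79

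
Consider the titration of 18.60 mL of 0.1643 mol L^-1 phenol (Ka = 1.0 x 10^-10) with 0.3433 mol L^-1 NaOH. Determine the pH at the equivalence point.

11.52

n(C6H5OH) = 0.1643 x 0.01860 = 0.003056 mol; V(NaOH) at equivalence = 0.003056/0.3433 = 0.008902 L.
At equivalence all the acid is converted to C6H5O-; total volume = 0.01860 + 0.008902 = 0.02750 L, so [C6H5O-] = 0.003056/0.02750 = 0.1111 M.
Kb = Kw/Ka = 1.0e-14 / 1.0 x 10^-10 = 0.000100.
[OH^-] = sqrt(Kb x [C6H5O-]) = sqrt(0.000100 x 0.1111) = 0.00333 M.
pOH = 2.48, so pH = 14.00 - 2.48 = 11.52.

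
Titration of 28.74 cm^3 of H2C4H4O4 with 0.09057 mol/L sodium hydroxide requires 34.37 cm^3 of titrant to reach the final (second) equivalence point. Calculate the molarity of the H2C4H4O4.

0.0542 M

n(NaOH) = 0.09057 x 0.03437 = 0.003113 mol.
At the final (second) equivalence point, 2 mol OH^- react per mol H2C4H4O4, so n(H2C4H4O4) = 0.003113 / 2 = 0.001556 mol.
[H2C4H4O4] = 0.001556 / 0.02874 L = 0.0542 M.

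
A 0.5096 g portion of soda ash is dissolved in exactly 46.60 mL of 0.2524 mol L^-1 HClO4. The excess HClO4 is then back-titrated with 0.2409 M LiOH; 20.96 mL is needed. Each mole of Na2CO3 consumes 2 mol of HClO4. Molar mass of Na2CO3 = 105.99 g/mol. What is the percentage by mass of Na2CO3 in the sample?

Total n(HClO4) added = 0.2524 x 0.04660 = 0.01176 mol.
n(LiOH) used = 0.2409 x 0.02096 = 0.005049 mol, which equals the excess n(HClO4).
So n(HClO4) consumed by the sample = 0.01176 - 0.005049 = 0.006713 mol.
n(Na2CO3) = 0.006713 / 2 = 0.003356 mol.
mass Na2CO3 = 0.003356 x 105.99 = 0.3557 g, so %Na2CO3 = 0.3557/0.5096 x 100 = 69.8%.

69.8%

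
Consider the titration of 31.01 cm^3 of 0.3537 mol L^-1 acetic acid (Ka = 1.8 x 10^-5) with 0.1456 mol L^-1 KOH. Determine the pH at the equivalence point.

n(CH3COOH) = 0.3537 x 0.03101 = 0.01097 mol; V(KOH) at equivalence = 0.01097/0.1456 = 0.07533 L.
At equivalence all the acid is converted to CH3COO-; total volume = 0.03101 + 0.07533 = 0.1063 L, so [CH3COO-] = 0.01097/0.1063 = 0.1031 M.
Kb = Kw/Ka = 1.0e-14 / 1.8 x 10^-5 = 5.56e-10.
[OH^-] = sqrt(Kb x [CH3COO-]) = sqrt(5.56e-10 x 0.1031) = 7.57e-6 M.
pOH = 5.12, so pH = 14.00 - 5.12 = 8.88.

8.88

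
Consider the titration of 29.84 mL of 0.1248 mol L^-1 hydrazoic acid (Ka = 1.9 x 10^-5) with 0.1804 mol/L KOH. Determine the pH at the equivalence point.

8.79

n(HN3) = 0.1248 x 0.02984 = 0.003724 mol; V(KOH) at equivalence = 0.003724/0.1804 = 0.02064 L.
At equivalence all the acid is converted to N3-; total volume = 0.02984 + 0.02064 = 0.05048 L, so [N3-] = 0.003724/0.05048 = 0.07377 M.
Kb = Kw/Ka = 1.0e-14 / 1.9 x 10^-5 = 5.26e-10.
[OH^-] = sqrt(Kb x [N3-]) = sqrt(5.26e-10 x 0.07377) = 6.23e-6 M.
pOH = 5.21, so pH = 14.00 - 5.21 = 8.79.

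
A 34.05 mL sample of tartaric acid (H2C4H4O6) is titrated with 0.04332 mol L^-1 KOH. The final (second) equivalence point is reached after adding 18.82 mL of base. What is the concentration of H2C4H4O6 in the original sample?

n(KOH) = 0.04332 x 0.01882 = 0.0008153 mol.
At the final (second) equivalence point, 2 mol OH^- react per mol H2C4H4O6, so n(H2C4H4O6) = 0.0008153 / 2 = 0.0004076 mol.
[H2C4H4O6] = 0.0004076 / 0.03405 L = 0.0120 M.

0.0120 M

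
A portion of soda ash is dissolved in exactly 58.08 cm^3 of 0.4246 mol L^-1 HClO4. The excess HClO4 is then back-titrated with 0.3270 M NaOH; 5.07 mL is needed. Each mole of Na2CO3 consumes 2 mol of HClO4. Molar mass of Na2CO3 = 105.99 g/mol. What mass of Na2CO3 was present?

Total n(HClO4) added = 0.4246 x 0.05808 = 0.02466 mol.
n(NaOH) used = 0.3270 x 0.005070 = 0.001658 mol, which equals the excess n(HClO4).
So n(HClO4) consumed by the sample = 0.02466 - 0.001658 = 0.02300 mol.
n(Na2CO3) = 0.02300 / 2 = 0.01150 mol.
mass = 0.01150 mol x 105.99 g/mol = 1.22 g.

1.22 g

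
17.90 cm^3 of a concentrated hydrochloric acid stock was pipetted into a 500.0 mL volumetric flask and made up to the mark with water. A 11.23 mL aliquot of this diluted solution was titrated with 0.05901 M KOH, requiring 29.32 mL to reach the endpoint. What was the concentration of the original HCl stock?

4.30 M

n(KOH) = 0.05901 x 0.02932 = 0.001730 mol.
n(HCl) in the aliquot = 0.001730 mol.
[diluted HCl] = 0.001730 / 0.01123 = 0.1541 M.
Dilution factor = 500.0/17.90 = 27.93, so [stock] = 0.1541 x 27.93 = 4.30 M.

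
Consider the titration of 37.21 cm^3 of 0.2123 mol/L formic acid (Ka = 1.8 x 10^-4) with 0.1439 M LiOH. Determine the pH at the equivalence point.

8.34

n(HCOOH) = 0.2123 x 0.03721 = 0.007900 mol; V(LiOH) at equivalence = 0.007900/0.1439 = 0.05490 L.
At equivalence all the acid is converted to HCOO-; total volume = 0.03721 + 0.05490 = 0.09211 L, so [HCOO-] = 0.007900/0.09211 = 0.08577 M.
Kb = Kw/Ka = 1.0e-14 / 1.8 x 10^-4 = 5.56e-11.
[OH^-] = sqrt(Kb x [HCOO-]) = sqrt(5.56e-11 x 0.08577) = 2.18e-6 M.
pOH = 5.66, so pH = 14.00 - 5.66 = 8.34.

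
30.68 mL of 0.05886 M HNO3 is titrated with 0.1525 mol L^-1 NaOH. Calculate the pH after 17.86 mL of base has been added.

12.28

n(acid) = 0.05886 x 0.03068 = 0.001806 mol; n(NaOH) added = 0.1525 x 0.01786 = 0.002724 mol.
Base is in excess by 0.002724 - 0.001806 = 0.0009178 mol in a total volume of 0.04854 L.
[OH^-] = 0.0009178/0.04854 = 0.01891 M, so pOH = 1.72 and pH = 14.00 - 1.72 = 12.28.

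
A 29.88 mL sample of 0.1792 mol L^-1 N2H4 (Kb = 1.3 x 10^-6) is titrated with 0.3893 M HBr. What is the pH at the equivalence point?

n(N2H4) = 0.1792 x 0.02988 = 0.005354 mol; V(HBr) at equivalence = 0.005354/0.3893 = 0.01375 L.
At equivalence the base is fully converted to N2H5+; total volume = 0.04363 L, so [N2H5+] = 0.005354/0.04363 = 0.1227 M.
Ka(N2H5+) = Kw/Kb = 1.0e-14 / 1.3 x 10^-6 = 7.69e-9.
[H^+] = sqrt(Ka x [N2H5+]) = sqrt(7.69e-9 x 0.1227) = 3.07e-5 M.
pH = -log(3.07e-5) = 4.51.

4.51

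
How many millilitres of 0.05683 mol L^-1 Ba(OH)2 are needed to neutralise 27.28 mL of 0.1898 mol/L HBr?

45.6 mL

n(HBr) = 0.1898 mol/L x 0.02728 L = 0.005178 mol.
The neutralisation is 2 HBr : 1 Ba(OH)2, so n(Ba(OH)2) = 0.005178 x 1/2 = 0.002589 mol.
V(Ba(OH)2) = 0.002589 / 0.05683 = 0.04555 L = 45.6 mL.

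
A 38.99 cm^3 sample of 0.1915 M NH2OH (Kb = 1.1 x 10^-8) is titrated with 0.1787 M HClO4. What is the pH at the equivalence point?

n(NH2OH) = 0.1915 x 0.03899 = 0.007467 mol; V(HClO4) at equivalence = 0.007467/0.1787 = 0.04178 L.
At equivalence the base is fully converted to NH3OH+; total volume = 0.08077 L, so [NH3OH+] = 0.007467/0.08077 = 0.09244 M.
Ka(NH3OH+) = Kw/Kb = 1.0e-14 / 1.1 x 10^-8 = 9.09e-7.
[H^+] = sqrt(Ka x [NH3OH+]) = sqrt(9.09e-7 x 0.09244) = 0.000290 M.
pH = -log(0.000290) = 3.54.

3.54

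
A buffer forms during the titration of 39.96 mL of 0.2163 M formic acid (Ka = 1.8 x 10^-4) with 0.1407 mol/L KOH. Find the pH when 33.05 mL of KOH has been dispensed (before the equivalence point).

3.81

Initial n(HCOOH) = 0.2163 x 0.03996 = 0.008643 mol.
n(KOH) added = 0.1407 x 0.03305 = 0.004650 mol, converting that many moles of HCOOH to HCOO-.
Remaining n(HCOOH) = 0.003993 mol; n(HCOO-) = 0.004650 mol.
By Henderson-Hasselbalch, pH = pKa + log([A^-]/[HA]) = 3.74 + log(0.004650/0.003993) = 3.74 + (+0.07) = 3.81.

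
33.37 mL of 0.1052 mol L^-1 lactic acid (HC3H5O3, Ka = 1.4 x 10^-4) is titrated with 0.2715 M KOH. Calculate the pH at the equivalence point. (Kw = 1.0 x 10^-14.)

8.37

n(HC3H5O3) = 0.1052 x 0.03337 = 0.003511 mol; V(KOH) at equivalence = 0.003511/0.2715 = 0.01293 L.
At equivalence all the acid is converted to C3H5O3-; total volume = 0.03337 + 0.01293 = 0.04630 L, so [C3H5O3-] = 0.003511/0.04630 = 0.07582 M.
Kb = Kw/Ka = 1.0e-14 / 1.4 x 10^-4 = 7.14e-11.
[OH^-] = sqrt(Kb x [C3H5O3-]) = sqrt(7.14e-11 x 0.07582) = 2.33e-6 M.
pOH = 5.63, so pH = 14.00 - 5.63 = 8.37.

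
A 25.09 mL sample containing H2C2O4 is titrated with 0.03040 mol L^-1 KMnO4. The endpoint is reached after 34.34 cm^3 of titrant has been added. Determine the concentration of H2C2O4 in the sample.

0.104 M

n(KMnO4) = 0.03040 x 0.03434 = 0.001044 mol.
From the balanced equation, 2 mol KMnO4 reacts with 5 mol H2C2O4, so n(H2C2O4) = 0.001044 x 5/2 = 0.002610 mol.
[H2C2O4] = 0.002610 / 0.02509 L = 0.104 M.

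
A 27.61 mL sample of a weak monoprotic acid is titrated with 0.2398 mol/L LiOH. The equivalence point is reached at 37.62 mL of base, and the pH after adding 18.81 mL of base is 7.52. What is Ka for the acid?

18.81 mL is half of the equivalence volume, so this is the half-equivalence point where [HA] = [A^-].
At half-equivalence pH = pKa, so pKa = 7.52.
Ka = 10^(-7.52) = 3.0 x 10^-8.

3.0 x 10^-8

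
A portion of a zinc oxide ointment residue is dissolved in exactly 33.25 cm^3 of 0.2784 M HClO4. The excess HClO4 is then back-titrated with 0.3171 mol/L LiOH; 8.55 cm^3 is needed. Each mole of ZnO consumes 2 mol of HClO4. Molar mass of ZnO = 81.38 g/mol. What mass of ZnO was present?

Total n(HClO4) added = 0.2784 x 0.03325 = 0.009257 mol.
n(LiOH) used = 0.3171 x 0.008550 = 0.002711 mol, which equals the excess n(HClO4).
So n(HClO4) consumed by the sample = 0.009257 - 0.002711 = 0.006546 mol.
n(ZnO) = 0.006546 / 2 = 0.003273 mol.
mass = 0.003273 mol x 81.38 g/mol = 0.266 g.

0.266 g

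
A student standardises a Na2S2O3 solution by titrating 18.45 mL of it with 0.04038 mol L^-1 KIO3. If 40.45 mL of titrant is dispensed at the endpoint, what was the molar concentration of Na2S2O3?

n(KIO3) = 0.04038 x 0.04045 = 0.001633 mol.
From the balanced equation, 1 mol KIO3 reacts with 6 mol Na2S2O3, so n(Na2S2O3) = 0.001633 x 6/1 = 0.009800 mol.
[Na2S2O3] = 0.009800 / 0.01845 L = 0.531 M.

0.531 M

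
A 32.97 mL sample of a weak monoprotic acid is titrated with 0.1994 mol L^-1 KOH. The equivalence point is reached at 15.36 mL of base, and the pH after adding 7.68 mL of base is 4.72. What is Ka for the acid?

1.9 x 10^-5

7.68 mL is half of the equivalence volume, so this is the half-equivalence point where [HA] = [A^-].
At half-equivalence pH = pKa, so pKa = 4.72.
Ka = 10^(-4.72) = 1.9 x 10^-5.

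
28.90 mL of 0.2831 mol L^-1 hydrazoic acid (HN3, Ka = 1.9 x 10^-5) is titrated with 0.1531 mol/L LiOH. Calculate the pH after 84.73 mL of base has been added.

n(acid) = 0.2831 x 0.02890 = 0.008182 mol; n(LiOH) added = 0.1531 x 0.08473 = 0.01297 mol.
Base is in excess by 0.01297 - 0.008182 = 0.004791 mol in a total volume of 0.1136 L.
[OH^-] = 0.004791/0.1136 = 0.04216 M, so pOH = 1.38 and pH = 14.00 - 1.38 = 12.62.

12.62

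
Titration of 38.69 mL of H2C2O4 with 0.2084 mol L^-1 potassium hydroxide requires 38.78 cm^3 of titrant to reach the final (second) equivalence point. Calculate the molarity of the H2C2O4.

n(KOH) = 0.2084 x 0.03878 = 0.008082 mol.
At the final (second) equivalence point, 2 mol OH^- react per mol H2C2O4, so n(H2C2O4) = 0.008082 / 2 = 0.004041 mol.
[H2C2O4] = 0.004041 / 0.03869 L = 0.104 M.

0.104 M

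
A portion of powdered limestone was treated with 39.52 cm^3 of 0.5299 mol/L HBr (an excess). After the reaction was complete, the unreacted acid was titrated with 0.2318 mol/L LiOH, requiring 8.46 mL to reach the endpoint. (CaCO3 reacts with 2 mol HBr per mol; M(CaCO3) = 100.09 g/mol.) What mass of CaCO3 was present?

Total n(HBr) added = 0.5299 x 0.03952 = 0.02094 mol.
n(LiOH) used = 0.2318 x 0.008460 = 0.001961 mol, which equals the excess n(HBr).
So n(HBr) consumed by the sample = 0.02094 - 0.001961 = 0.01898 mol.
n(CaCO3) = 0.01898 / 2 = 0.009490 mol.
mass = 0.009490 mol x 100.09 g/mol = 0.950 g.

0.950 g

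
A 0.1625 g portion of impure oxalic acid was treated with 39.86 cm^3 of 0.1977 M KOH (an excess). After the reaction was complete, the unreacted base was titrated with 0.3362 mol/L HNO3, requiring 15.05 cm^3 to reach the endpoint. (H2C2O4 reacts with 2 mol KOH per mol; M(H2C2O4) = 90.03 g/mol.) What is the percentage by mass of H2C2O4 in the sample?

78.1%

Total n(KOH) added = 0.1977 x 0.03986 = 0.007880 mol.
n(HNO3) used = 0.3362 x 0.01505 = 0.005060 mol, which equals the excess n(KOH).
So n(KOH) consumed by the sample = 0.007880 - 0.005060 = 0.002821 mol.
n(H2C2O4) = 0.002821 / 2 = 0.001410 mol.
mass H2C2O4 = 0.001410 x 90.03 = 0.1270 g, so %H2C2O4 = 0.1270/0.1625 x 100 = 78.1%.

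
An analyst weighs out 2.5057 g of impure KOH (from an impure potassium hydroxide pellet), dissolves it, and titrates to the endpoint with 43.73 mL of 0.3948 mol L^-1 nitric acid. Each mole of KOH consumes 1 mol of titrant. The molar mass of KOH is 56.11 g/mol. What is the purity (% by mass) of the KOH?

38.7%

n(HNO3) = 0.3948 x 0.04373 = 0.01726 mol.
n(KOH) = 0.01726 / 1 = 0.01726 mol.
mass of KOH = 0.01726 x 56.11 = 0.9687 g.
% purity = 0.9687 / 2.5057 x 100 = 38.7%.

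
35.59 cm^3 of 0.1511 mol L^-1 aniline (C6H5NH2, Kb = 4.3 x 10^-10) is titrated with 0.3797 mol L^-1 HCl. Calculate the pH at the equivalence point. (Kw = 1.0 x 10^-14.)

n(C6H5NH2) = 0.1511 x 0.03559 = 0.005378 mol; V(HCl) at equivalence = 0.005378/0.3797 = 0.01416 L.
At equivalence the base is fully converted to C6H5NH3+; total volume = 0.04975 L, so [C6H5NH3+] = 0.005378/0.04975 = 0.1081 M.
Ka(C6H5NH3+) = Kw/Kb = 1.0e-14 / 4.3 x 10^-10 = 2.33e-5.
[H^+] = sqrt(Ka x [C6H5NH3+]) = sqrt(2.33e-5 x 0.1081) = 0.00159 M.
pH = -log(0.00159) = 2.80.

2.80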